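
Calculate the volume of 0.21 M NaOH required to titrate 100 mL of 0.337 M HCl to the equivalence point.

At equivalence: moles acid = moles base. moles HCl = 0.337 × 100/1000 = 0.0337 mol. V_base = moles / 0.21 × 1000 = 160.5 mL.

V_{base} = 160.5 mL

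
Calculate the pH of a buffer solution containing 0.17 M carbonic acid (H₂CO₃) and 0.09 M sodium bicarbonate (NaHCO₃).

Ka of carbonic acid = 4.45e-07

pKa = -log(4.45e-07) = 6.35. pH = pKa + log([A⁻]/[HA]) = 6.35 + log(0.09/0.17)

pH = 6.08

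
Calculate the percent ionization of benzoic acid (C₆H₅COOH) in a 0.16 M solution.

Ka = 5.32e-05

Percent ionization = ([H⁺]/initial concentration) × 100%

Using Ka equilibrium: x² + Ka×x - Ka×C = 0. Solving: [H⁺] = 2.8911e-03. Percent = (2.8911e-03/0.16) × 100

Percent ionization = 1.81%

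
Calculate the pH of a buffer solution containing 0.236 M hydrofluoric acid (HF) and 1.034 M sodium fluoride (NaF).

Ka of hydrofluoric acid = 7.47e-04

pKa = -log(7.47e-04) = 3.13. pH = pKa + log([A⁻]/[HA]) = 3.13 + log(1.034/0.236)

pH = 3.77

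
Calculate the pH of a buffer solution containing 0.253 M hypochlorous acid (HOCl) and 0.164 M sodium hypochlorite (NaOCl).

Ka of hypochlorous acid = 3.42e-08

pKa = -log(3.42e-08) = 7.47. pH = pKa + log([A⁻]/[HA]) = 7.47 + log(0.164/0.253)

pH = 7.28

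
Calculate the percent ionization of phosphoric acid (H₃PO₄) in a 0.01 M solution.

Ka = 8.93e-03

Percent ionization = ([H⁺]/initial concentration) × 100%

Using Ka equilibrium: x² + Ka×x - Ka×C = 0. Solving: [H⁺] = 5.9866e-03. Percent = (5.9866e-03/0.01) × 100

Percent ionization = 59.9%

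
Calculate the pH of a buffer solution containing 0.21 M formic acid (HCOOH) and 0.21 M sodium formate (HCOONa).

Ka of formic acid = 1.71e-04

pKa = -log(1.71e-04) = 3.77. pH = pKa + log([A⁻]/[HA]) = 3.77 + log(0.21/0.21)

pH = 3.77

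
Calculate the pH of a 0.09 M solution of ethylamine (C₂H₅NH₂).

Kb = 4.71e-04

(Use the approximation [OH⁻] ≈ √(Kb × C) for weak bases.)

[OH⁻] = √(Kb × C) = √(4.71e-04 × 0.09) = 6.5108e-03. pOH = 2.19, pH = 14 - pOH

pH = 11.81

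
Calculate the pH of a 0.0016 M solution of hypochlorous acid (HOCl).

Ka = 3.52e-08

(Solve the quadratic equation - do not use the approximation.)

x² + Ka×x - Ka×C = 0. Using quadratic formula: [H⁺] = 7.4871e-06

pH = 5.13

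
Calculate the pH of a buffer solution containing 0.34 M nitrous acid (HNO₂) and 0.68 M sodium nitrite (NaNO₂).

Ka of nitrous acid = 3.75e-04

pKa = -log(3.75e-04) = 3.43. pH = pKa + log([A⁻]/[HA]) = 3.43 + log(0.68/0.34)

pH = 3.73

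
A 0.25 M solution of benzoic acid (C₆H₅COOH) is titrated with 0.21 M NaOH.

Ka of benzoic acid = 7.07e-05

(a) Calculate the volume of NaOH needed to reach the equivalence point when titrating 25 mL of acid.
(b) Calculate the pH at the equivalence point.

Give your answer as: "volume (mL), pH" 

moles acid = 0.25 × 25/1000 = 0.00625 mol; V_base = moles/0.21 × 1000 = 29.8 mL. At equivalence only the conjugate base is present: [A⁻] = 0.00625/0.055 = 1.1413e-01 M. Kb = Kw/Ka = 1.41e-10; [OH⁻] = √(Kb × [A⁻]) = 4.0178e-06; pOH = 5.40; pH = 14 - pOH = 8.60.

V = 29.8 mL, pH = 8.60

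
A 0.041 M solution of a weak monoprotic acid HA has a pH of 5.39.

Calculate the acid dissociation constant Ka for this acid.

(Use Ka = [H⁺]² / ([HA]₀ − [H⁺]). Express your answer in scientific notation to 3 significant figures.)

[H⁺] = 10^(−pH) = 10^(−5.39) = 4.074e-06 M. For HA ⇌ H⁺ + A⁻, Ka = [H⁺][A⁻]/[HA] = [H⁺]² / ([HA]₀ − [H⁺]) = (4.074e-06)² / (0.041 − 4.074e-06) = 4.05e-10.

K_a = 4.05e-10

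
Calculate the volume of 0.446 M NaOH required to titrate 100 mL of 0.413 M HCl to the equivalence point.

At equivalence: moles acid = moles base. moles HCl = 0.413 × 100/1000 = 0.0413 mol. V_base = moles / 0.446 × 1000 = 92.6 mL.

V_{base} = 92.6 mL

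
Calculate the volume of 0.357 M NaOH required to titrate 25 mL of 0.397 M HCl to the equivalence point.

At equivalence: moles acid = moles base. moles HCl = 0.397 × 25/1000 = 0.009925 mol. V_base = moles / 0.357 × 1000 = 27.8 mL.

V_{base} = 27.8 mL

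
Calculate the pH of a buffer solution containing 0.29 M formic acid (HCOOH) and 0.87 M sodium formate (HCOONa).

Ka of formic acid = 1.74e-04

pKa = -log(1.74e-04) = 3.76. pH = pKa + log([A⁻]/[HA]) = 3.76 + log(0.87/0.29)

pH = 4.24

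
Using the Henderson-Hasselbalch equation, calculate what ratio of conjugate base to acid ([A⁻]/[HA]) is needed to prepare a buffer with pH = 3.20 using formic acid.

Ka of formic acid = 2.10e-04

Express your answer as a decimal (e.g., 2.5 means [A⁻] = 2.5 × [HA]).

pKa = -log(2.10e-04) = 3.6778. pH = pKa + log([A⁻]/[HA]), so log([A⁻]/[HA]) = pH − pKa = 3.20 − 3.6778 = -0.4778. [A⁻]/[HA] = 10^(-0.4778) = 0.333

[A⁻]/[HA] = 0.333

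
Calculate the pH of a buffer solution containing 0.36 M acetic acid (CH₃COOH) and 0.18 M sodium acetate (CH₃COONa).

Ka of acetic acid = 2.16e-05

pKa = -log(2.16e-05) = 4.67. pH = pKa + log([A⁻]/[HA]) = 4.67 + log(0.18/0.36)

pH = 4.36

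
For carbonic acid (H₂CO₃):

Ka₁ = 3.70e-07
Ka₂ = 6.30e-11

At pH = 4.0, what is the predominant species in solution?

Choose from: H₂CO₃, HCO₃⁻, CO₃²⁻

pKa₁ = 6.43, pKa₂ = 10.20. For a polyprotic acid the predominant species crosses at each pKa: below pKa_n the protonated form dominates, above it the deprotonated form does. At pH = 4.0, the predominant species is H₂CO₃.

H₂CO₃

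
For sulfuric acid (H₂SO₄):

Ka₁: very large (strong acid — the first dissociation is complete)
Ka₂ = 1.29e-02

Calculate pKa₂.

pKa₂ = -log(Ka₂) = -log(1.29e-02) = 1.89.

pK_{a2} = 1.89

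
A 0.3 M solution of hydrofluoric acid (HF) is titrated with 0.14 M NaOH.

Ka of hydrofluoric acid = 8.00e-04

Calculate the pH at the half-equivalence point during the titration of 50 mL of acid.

At half-equivalence [HA] = [A⁻], so Henderson-Hasselbalch gives pH = pKa = -log(8.00e-04) = 3.10.

pH = pKa = 3.10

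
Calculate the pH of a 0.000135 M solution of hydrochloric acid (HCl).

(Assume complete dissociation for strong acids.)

[H⁺] = 0.000135 M for strong acid. pH = -log[H⁺] = -log(0.000135)

pH = 3.87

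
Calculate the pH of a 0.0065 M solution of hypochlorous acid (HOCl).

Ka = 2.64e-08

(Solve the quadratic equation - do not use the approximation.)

x² + Ka×x - Ka×C = 0. Using quadratic formula: [H⁺] = 1.3086e-05

pH = 4.88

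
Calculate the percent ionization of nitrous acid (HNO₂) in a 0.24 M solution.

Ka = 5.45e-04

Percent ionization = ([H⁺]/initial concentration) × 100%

Using Ka equilibrium: x² + Ka×x - Ka×C = 0. Solving: [H⁺] = 1.1168e-02. Percent = (1.1168e-02/0.24) × 100

Percent ionization = 4.65%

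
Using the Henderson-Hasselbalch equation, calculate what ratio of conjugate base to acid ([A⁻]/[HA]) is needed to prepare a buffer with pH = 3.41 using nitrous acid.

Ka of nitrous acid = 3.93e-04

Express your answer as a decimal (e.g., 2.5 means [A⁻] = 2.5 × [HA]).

pKa = -log(3.93e-04) = 3.4056. pH = pKa + log([A⁻]/[HA]), so log([A⁻]/[HA]) = pH − pKa = 3.41 − 3.4056 = 0.0044. [A⁻]/[HA] = 10^(0.0044) = 1.01

[A⁻]/[HA] = 1.01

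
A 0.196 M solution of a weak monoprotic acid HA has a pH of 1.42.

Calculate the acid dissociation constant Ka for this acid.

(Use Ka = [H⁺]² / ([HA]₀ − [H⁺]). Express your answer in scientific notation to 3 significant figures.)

[H⁺] = 10^(−pH) = 10^(−1.42) = 3.802e-02 M. For HA ⇌ H⁺ + A⁻, Ka = [H⁺][A⁻]/[HA] = [H⁺]² / ([HA]₀ − [H⁺]) = (3.802e-02)² / (0.196 − 3.802e-02) = 9.15e-03.

K_a = 9.15e-03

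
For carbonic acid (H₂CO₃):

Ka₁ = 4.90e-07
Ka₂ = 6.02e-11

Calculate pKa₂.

pKa₂ = -log(Ka₂) = -log(6.02e-11) = 10.22.

pK_{a2} = 10.22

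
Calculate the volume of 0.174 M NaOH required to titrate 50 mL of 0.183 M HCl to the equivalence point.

At equivalence: moles acid = moles base. moles HCl = 0.183 × 50/1000 = 0.00915 mol. V_base = moles / 0.174 × 1000 = 52.6 mL.

V_{base} = 52.6 mL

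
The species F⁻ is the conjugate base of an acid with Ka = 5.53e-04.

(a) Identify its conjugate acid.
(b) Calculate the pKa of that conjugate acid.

(a) The conjugate acid is formed by adding one H⁺ to F⁻, giving HF. (b) pKa = -log(Ka) = -log(5.53e-04) = 3.26.

Conjugate acid: HF; pK_a = 3.26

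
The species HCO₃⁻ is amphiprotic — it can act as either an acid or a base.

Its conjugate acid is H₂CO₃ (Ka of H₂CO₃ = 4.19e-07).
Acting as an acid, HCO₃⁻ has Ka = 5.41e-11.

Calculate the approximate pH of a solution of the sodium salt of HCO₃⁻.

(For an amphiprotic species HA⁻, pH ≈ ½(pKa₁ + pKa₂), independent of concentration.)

pKa₁ = -log(4.19e-07) = 6.38; pKa₂ = -log(5.41e-11) = 10.27. For an amphiprotic species, pH ≈ ½(pKa₁ + pKa₂) = ½(6.38 + 10.27) = 8.32.

pH = 8.32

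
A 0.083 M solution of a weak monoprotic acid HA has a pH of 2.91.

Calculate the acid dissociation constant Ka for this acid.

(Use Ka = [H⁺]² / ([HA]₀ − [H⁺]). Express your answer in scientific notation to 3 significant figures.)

[H⁺] = 10^(−pH) = 10^(−2.91) = 1.230e-03 M. For HA ⇌ H⁺ + A⁻, Ka = [H⁺][A⁻]/[HA] = [H⁺]² / ([HA]₀ − [H⁺]) = (1.230e-03)² / (0.083 − 1.230e-03) = 1.85e-05.

K_a = 1.85e-05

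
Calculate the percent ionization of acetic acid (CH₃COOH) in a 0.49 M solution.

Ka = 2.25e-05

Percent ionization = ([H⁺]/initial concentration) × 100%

Using Ka equilibrium: x² + Ka×x - Ka×C = 0. Solving: [H⁺] = 3.3092e-03. Percent = (3.3092e-03/0.49) × 100

Percent ionization = 0.675%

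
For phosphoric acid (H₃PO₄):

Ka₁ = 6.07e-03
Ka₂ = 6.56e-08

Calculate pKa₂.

pKa₂ = -log(Ka₂) = -log(6.56e-08) = 7.18.

pK_{a2} = 7.18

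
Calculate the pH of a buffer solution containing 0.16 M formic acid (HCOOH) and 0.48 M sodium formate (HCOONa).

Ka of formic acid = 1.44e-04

pKa = -log(1.44e-04) = 3.84. pH = pKa + log([A⁻]/[HA]) = 3.84 + log(0.48/0.16)

pH = 4.32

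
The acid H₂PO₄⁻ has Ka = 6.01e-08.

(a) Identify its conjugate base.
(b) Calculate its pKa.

(a) The conjugate base is formed by removing one H⁺ from H₂PO₄⁻, giving HPO₄²⁻. (b) pKa = -log(Ka) = -log(6.01e-08) = 7.22.

Conjugate base: HPO₄²⁻; pK_a = 7.22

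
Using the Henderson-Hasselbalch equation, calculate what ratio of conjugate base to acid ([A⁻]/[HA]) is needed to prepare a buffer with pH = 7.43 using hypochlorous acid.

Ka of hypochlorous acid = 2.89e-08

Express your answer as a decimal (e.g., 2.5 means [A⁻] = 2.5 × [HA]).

pKa = -log(2.89e-08) = 7.5391. pH = pKa + log([A⁻]/[HA]), so log([A⁻]/[HA]) = pH − pKa = 7.43 − 7.5391 = -0.1091. [A⁻]/[HA] = 10^(-0.1091) = 0.778

[A⁻]/[HA] = 0.778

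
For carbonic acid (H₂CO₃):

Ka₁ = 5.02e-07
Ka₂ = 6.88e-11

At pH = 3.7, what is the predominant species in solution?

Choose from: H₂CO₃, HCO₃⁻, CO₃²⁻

pKa₁ = 6.30, pKa₂ = 10.16. For a polyprotic acid the predominant species crosses at each pKa: below pKa_n the protonated form dominates, above it the deprotonated form does. At pH = 3.7, the predominant species is H₂CO₃.

H₂CO₃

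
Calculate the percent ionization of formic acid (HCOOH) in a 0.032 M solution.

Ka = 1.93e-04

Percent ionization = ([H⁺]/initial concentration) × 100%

Using Ka equilibrium: x² + Ka×x - Ka×C = 0. Solving: [H⁺] = 2.3905e-03. Percent = (2.3905e-03/0.032) × 100

Percent ionization = 7.47%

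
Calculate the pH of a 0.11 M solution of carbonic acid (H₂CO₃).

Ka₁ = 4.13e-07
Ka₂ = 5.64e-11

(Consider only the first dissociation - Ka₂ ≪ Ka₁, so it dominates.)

First dissociation dominates. From Ka₁ = [H⁺][HA⁻]/[H₂A], x² + Ka₁·x − Ka₁·C = 0 with C = 0.11 M and Ka₁ = 4.13e-07. Solving: [H⁺] = (−Ka₁ + √(Ka₁² + 4·Ka₁·C)) / 2 = 2.1294e-04 M. pH = -log(2.1294e-04) = 3.67.

pH = 3.67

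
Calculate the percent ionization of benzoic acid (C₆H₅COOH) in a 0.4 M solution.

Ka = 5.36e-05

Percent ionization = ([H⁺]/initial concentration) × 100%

Using Ka equilibrium: x² + Ka×x - Ka×C = 0. Solving: [H⁺] = 4.6036e-03. Percent = (4.6036e-03/0.4) × 100

Percent ionization = 1.15%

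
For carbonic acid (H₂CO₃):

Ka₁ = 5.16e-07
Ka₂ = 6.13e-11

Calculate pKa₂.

pKa₂ = -log(Ka₂) = -log(6.13e-11) = 10.21.

pK_{a2} = 10.21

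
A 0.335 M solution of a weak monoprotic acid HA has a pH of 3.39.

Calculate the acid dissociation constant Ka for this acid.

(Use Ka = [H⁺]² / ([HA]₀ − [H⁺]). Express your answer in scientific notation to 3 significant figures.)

[H⁺] = 10^(−pH) = 10^(−3.39) = 4.074e-04 M. For HA ⇌ H⁺ + A⁻, Ka = [H⁺][A⁻]/[HA] = [H⁺]² / ([HA]₀ − [H⁺]) = (4.074e-04)² / (0.335 − 4.074e-04) = 4.96e-07.

K_a = 4.96e-07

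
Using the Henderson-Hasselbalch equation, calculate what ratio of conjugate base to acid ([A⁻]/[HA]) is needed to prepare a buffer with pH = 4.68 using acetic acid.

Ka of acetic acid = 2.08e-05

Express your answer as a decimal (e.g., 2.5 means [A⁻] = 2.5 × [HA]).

pKa = -log(2.08e-05) = 4.6819. pH = pKa + log([A⁻]/[HA]), so log([A⁻]/[HA]) = pH − pKa = 4.68 − 4.6819 = -0.0019. [A⁻]/[HA] = 10^(-0.0019) = 0.996

[A⁻]/[HA] = 0.996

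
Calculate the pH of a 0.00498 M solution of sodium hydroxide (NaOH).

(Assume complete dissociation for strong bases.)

[OH⁻] = 0.00498 M for strong base. pOH = -log[OH⁻] = 2.30, pH = 14 - pOH

pH = 11.70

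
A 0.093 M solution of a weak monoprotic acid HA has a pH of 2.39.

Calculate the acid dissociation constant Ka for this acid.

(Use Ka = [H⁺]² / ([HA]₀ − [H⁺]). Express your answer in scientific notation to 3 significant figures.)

[H⁺] = 10^(−pH) = 10^(−2.39) = 4.074e-03 M. For HA ⇌ H⁺ + A⁻, Ka = [H⁺][A⁻]/[HA] = [H⁺]² / ([HA]₀ − [H⁺]) = (4.074e-03)² / (0.093 − 4.074e-03) = 1.87e-04.

K_a = 1.87e-04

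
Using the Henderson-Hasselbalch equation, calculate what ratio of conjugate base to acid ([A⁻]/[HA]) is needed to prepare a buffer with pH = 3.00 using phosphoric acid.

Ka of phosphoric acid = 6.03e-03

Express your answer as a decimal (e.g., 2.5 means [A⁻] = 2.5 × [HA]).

pKa = -log(6.03e-03) = 2.2197. pH = pKa + log([A⁻]/[HA]), so log([A⁻]/[HA]) = pH − pKa = 3.00 − 2.2197 = 0.7803. [A⁻]/[HA] = 10^(0.7803) = 6.03

[A⁻]/[HA] = 6.03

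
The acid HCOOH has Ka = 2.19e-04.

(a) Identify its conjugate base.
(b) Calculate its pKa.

(a) The conjugate base is formed by removing one H⁺ from HCOOH, giving HCOO⁻. (b) pKa = -log(Ka) = -log(2.19e-04) = 3.66.

Conjugate base: HCOO⁻; pK_a = 3.66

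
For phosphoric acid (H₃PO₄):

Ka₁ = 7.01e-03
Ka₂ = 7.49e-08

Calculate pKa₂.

pKa₂ = -log(Ka₂) = -log(7.49e-08) = 7.13.

pK_{a2} = 7.13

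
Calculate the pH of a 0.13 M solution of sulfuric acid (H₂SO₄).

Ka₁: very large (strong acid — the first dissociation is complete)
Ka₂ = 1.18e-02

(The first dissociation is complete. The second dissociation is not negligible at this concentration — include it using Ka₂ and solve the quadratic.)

First dissociation is complete: [H⁺]₀ = [HSO₄⁻]₀ = C = 0.13 M. Second dissociation HSO₄⁻ ⇌ H⁺ + SO₄²⁻: let x = [SO₄²⁻]. Ka₂ = (C + x)·x / (C − x) = 1.18e-02 → x² + (C + Ka₂)·x − Ka₂·C = 0 → x² + 0.14180·x − 1.534e-03 = 0. x = (−0.14180 + √(0.14180² + 4 × 1.534e-03)) / 2 = 1.0099e-02 M. [H⁺] = C + x = 0.13 + 1.0099e-02 = 1.4010e-01 M. pH = -log(1.4010e-01) = 0.85.

pH = 0.85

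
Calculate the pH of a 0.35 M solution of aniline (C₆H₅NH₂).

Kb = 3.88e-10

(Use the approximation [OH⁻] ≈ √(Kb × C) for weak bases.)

[OH⁻] = √(Kb × C) = √(3.88e-10 × 0.35) = 1.1653e-05. pOH = 4.93, pH = 14 - pOH

pH = 9.07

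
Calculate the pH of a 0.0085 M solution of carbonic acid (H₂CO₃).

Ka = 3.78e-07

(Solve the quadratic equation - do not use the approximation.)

x² + Ka×x - Ka×C = 0. Using quadratic formula: [H⁺] = 5.6495e-05

pH = 4.25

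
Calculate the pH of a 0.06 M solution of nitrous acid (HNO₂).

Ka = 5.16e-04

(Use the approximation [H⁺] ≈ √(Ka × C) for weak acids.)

[H⁺] = √(Ka × C) = √(5.16e-04 × 0.06) = 5.5642e-03. pH = -log(5.5642e-03)

pH = 2.25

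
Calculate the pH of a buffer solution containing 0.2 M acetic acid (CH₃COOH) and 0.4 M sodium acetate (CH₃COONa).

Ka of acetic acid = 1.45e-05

pKa = -log(1.45e-05) = 4.84. pH = pKa + log([A⁻]/[HA]) = 4.84 + log(0.4/0.2)

pH = 5.14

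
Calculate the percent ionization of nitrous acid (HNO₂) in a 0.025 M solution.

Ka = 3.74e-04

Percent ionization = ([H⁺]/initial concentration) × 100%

Using Ka equilibrium: x² + Ka×x - Ka×C = 0. Solving: [H⁺] = 2.8765e-03. Percent = (2.8765e-03/0.025) × 100

Percent ionization = 11.5%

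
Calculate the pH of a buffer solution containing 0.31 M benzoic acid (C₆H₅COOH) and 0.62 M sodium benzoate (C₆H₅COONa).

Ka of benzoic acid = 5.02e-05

pKa = -log(5.02e-05) = 4.30. pH = pKa + log([A⁻]/[HA]) = 4.30 + log(0.62/0.31)

pH = 4.60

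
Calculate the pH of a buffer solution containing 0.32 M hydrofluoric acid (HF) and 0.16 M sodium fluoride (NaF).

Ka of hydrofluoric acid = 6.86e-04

pKa = -log(6.86e-04) = 3.16. pH = pKa + log([A⁻]/[HA]) = 3.16 + log(0.16/0.32)

pH = 2.86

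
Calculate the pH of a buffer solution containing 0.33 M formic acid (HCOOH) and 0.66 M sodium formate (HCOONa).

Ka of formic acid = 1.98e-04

pKa = -log(1.98e-04) = 3.70. pH = pKa + log([A⁻]/[HA]) = 3.70 + log(0.66/0.33)

pH = 4.00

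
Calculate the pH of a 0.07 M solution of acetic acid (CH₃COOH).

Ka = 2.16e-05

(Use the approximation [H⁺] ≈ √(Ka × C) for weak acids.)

[H⁺] = √(Ka × C) = √(2.16e-05 × 0.07) = 1.2296e-03. pH = -log(1.2296e-03)

pH = 2.91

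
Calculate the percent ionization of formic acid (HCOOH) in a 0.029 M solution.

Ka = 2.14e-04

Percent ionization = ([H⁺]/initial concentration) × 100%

Using Ka equilibrium: x² + Ka×x - Ka×C = 0. Solving: [H⁺] = 2.3865e-03. Percent = (2.3865e-03/0.029) × 100

Percent ionization = 8.23%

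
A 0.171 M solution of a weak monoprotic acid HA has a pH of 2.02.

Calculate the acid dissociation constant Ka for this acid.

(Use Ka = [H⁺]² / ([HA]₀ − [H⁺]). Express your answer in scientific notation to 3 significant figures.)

[H⁺] = 10^(−pH) = 10^(−2.02) = 9.550e-03 M. For HA ⇌ H⁺ + A⁻, Ka = [H⁺][A⁻]/[HA] = [H⁺]² / ([HA]₀ − [H⁺]) = (9.550e-03)² / (0.171 − 9.550e-03) = 5.65e-04.

K_a = 5.65e-04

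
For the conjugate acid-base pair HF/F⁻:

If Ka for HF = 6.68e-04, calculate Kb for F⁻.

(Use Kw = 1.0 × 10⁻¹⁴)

For a conjugate pair Ka × Kb = Kw, so Kb = Kw/Ka = 1.0 × 10⁻¹⁴ / 6.68e-04 = 1.50e-11.

K_b = 1.50e-11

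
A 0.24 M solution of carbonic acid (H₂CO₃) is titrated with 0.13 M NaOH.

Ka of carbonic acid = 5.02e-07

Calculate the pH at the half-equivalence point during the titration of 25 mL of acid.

At half-equivalence [HA] = [A⁻], so Henderson-Hasselbalch gives pH = pKa = -log(5.02e-07) = 6.30.

pH = pKa = 6.30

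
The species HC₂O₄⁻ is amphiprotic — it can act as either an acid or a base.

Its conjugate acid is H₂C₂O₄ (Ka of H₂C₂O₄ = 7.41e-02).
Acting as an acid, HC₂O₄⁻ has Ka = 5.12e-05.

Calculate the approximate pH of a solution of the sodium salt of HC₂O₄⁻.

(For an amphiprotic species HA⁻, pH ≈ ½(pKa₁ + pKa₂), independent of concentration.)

pKa₁ = -log(7.41e-02) = 1.13; pKa₂ = -log(5.12e-05) = 4.29. For an amphiprotic species, pH ≈ ½(pKa₁ + pKa₂) = ½(1.13 + 4.29) = 2.71.

pH = 2.71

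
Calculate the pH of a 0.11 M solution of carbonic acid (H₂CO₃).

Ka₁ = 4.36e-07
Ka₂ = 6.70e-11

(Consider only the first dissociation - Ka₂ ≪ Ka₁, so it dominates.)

First dissociation dominates. From Ka₁ = [H⁺][HA⁻]/[H₂A], x² + Ka₁·x − Ka₁·C = 0 with C = 0.11 M and Ka₁ = 4.36e-07. Solving: [H⁺] = (−Ka₁ + √(Ka₁² + 4·Ka₁·C)) / 2 = 2.1878e-04 M. pH = -log(2.1878e-04) = 3.66.

pH = 3.66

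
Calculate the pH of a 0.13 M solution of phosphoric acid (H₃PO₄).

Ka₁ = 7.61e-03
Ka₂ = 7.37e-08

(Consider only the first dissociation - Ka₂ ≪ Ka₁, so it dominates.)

First dissociation dominates. From Ka₁ = [H⁺][HA⁻]/[H₂A], x² + Ka₁·x − Ka₁·C = 0 with C = 0.13 M and Ka₁ = 7.61e-03. Solving: [H⁺] = (−Ka₁ + √(Ka₁² + 4·Ka₁·C)) / 2 = 2.7877e-02 M. pH = -log(2.7877e-02) = 1.55.

pH = 1.55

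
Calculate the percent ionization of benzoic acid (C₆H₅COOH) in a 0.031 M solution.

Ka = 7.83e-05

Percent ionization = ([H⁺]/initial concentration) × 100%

Using Ka equilibrium: x² + Ka×x - Ka×C = 0. Solving: [H⁺] = 1.5193e-03. Percent = (1.5193e-03/0.031) × 100

Percent ionization = 4.9%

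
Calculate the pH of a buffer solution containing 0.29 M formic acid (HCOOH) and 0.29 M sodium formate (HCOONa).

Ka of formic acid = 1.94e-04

pKa = -log(1.94e-04) = 3.71. pH = pKa + log([A⁻]/[HA]) = 3.71 + log(0.29/0.29)

pH = 3.71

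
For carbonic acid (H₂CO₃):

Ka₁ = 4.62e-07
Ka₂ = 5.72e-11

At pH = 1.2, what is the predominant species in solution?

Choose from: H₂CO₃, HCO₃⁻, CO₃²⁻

pKa₁ = 6.34, pKa₂ = 10.24. For a polyprotic acid the predominant species crosses at each pKa: below pKa_n the protonated form dominates, above it the deprotonated form does. At pH = 1.2, the predominant species is H₂CO₃.

H₂CO₃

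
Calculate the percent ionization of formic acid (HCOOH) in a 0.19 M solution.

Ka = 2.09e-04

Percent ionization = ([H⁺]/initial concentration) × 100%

Using Ka equilibrium: x² + Ka×x - Ka×C = 0. Solving: [H⁺] = 6.1980e-03. Percent = (6.1980e-03/0.19) × 100

Percent ionization = 3.26%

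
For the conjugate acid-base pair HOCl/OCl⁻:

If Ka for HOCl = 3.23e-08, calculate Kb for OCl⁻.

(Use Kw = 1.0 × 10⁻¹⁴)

For a conjugate pair Ka × Kb = Kw, so Kb = Kw/Ka = 1.0 × 10⁻¹⁴ / 3.23e-08 = 3.10e-07.

K_b = 3.10e-07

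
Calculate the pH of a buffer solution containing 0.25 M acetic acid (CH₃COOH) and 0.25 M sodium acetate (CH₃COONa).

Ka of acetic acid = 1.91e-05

pKa = -log(1.91e-05) = 4.72. pH = pKa + log([A⁻]/[HA]) = 4.72 + log(0.25/0.25)

pH = 4.72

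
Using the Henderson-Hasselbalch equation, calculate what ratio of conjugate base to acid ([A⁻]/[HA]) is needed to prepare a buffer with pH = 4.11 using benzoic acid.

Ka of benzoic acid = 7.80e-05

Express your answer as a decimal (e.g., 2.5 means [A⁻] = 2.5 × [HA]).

pKa = -log(7.80e-05) = 4.1079. pH = pKa + log([A⁻]/[HA]), so log([A⁻]/[HA]) = pH − pKa = 4.11 − 4.1079 = 0.0021. [A⁻]/[HA] = 10^(0.0021) = 1.00

[A⁻]/[HA] = 1.00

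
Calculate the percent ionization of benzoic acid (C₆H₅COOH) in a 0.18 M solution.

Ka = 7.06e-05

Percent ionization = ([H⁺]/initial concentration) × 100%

Using Ka equilibrium: x² + Ka×x - Ka×C = 0. Solving: [H⁺] = 3.5297e-03. Percent = (3.5297e-03/0.18) × 100

Percent ionization = 1.96%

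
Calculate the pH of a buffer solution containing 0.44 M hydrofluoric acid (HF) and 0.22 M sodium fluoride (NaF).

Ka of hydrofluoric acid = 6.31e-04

pKa = -log(6.31e-04) = 3.20. pH = pKa + log([A⁻]/[HA]) = 3.20 + log(0.22/0.44)

pH = 2.90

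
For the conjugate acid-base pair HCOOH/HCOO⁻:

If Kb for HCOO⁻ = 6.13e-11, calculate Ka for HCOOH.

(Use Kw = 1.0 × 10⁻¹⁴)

For a conjugate pair Ka × Kb = Kw, so Ka = Kw/Kb = 1.0 × 10⁻¹⁴ / 6.13e-11 = 1.63e-04.

K_a = 1.63e-04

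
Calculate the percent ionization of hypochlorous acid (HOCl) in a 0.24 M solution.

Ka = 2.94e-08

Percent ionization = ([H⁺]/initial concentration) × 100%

Using Ka equilibrium: x² + Ka×x - Ka×C = 0. Solving: [H⁺] = 8.3985e-05. Percent = (8.3985e-05/0.24) × 100

Percent ionization = 0.035%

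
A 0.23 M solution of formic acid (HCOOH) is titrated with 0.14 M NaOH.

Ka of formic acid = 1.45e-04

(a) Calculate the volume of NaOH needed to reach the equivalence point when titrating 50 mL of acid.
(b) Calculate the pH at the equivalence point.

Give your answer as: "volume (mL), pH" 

moles acid = 0.23 × 50/1000 = 0.0115 mol; V_base = moles/0.14 × 1000 = 82.1 mL. At equivalence only the conjugate base is present: [A⁻] = 0.0115/0.132 = 8.7027e-02 M. Kb = Kw/Ka = 6.90e-11; [OH⁻] = √(Kb × [A⁻]) = 2.4499e-06; pOH = 5.61; pH = 14 - pOH = 8.39.

V = 82.1 mL, pH = 8.39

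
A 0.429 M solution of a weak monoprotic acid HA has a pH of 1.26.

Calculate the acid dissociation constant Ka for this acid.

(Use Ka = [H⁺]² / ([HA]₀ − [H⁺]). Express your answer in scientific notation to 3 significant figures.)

[H⁺] = 10^(−pH) = 10^(−1.26) = 5.495e-02 M. For HA ⇌ H⁺ + A⁻, Ka = [H⁺][A⁻]/[HA] = [H⁺]² / ([HA]₀ − [H⁺]) = (5.495e-02)² / (0.429 − 5.495e-02) = 8.07e-03.

K_a = 8.07e-03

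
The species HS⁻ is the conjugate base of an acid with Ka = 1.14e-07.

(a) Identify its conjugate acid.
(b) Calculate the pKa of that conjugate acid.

(a) The conjugate acid is formed by adding one H⁺ to HS⁻, giving H₂S. (b) pKa = -log(Ka) = -log(1.14e-07) = 6.94.

Conjugate acid: H₂S; pK_a = 6.94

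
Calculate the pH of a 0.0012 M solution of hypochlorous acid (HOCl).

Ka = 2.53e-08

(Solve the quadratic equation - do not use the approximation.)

x² + Ka×x - Ka×C = 0. Using quadratic formula: [H⁺] = 5.4974e-06

pH = 5.26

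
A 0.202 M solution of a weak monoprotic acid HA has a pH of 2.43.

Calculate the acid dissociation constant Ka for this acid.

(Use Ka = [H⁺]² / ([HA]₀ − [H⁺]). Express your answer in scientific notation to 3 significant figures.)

[H⁺] = 10^(−pH) = 10^(−2.43) = 3.715e-03 M. For HA ⇌ H⁺ + A⁻, Ka = [H⁺][A⁻]/[HA] = [H⁺]² / ([HA]₀ − [H⁺]) = (3.715e-03)² / (0.202 − 3.715e-03) = 6.96e-05.

K_a = 6.96e-05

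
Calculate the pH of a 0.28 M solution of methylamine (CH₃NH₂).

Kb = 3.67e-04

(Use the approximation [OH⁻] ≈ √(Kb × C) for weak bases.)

[OH⁻] = √(Kb × C) = √(3.67e-04 × 0.28) = 1.0137e-02. pOH = 1.99, pH = 14 - pOH

pH = 12.01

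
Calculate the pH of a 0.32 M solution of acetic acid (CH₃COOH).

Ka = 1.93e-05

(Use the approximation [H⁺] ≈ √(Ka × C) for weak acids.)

[H⁺] = √(Ka × C) = √(1.93e-05 × 0.32) = 2.4852e-03. pH = -log(2.4852e-03)

pH = 2.60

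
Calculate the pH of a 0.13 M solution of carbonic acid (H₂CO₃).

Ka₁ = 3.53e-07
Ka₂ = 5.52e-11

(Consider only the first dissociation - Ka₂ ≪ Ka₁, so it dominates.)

First dissociation dominates. From Ka₁ = [H⁺][HA⁻]/[H₂A], x² + Ka₁·x − Ka₁·C = 0 with C = 0.13 M and Ka₁ = 3.53e-07. Solving: [H⁺] = (−Ka₁ + √(Ka₁² + 4·Ka₁·C)) / 2 = 2.1404e-04 M. pH = -log(2.1404e-04) = 3.67.

pH = 3.67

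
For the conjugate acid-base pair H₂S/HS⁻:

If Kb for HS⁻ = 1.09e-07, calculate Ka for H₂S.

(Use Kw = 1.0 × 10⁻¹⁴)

For a conjugate pair Ka × Kb = Kw, so Ka = Kw/Kb = 1.0 × 10⁻¹⁴ / 1.09e-07 = 9.17e-08.

K_a = 9.17e-08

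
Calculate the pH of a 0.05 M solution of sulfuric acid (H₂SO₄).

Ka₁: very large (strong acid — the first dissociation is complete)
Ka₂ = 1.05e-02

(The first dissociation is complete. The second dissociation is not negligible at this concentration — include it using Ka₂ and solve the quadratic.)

First dissociation is complete: [H⁺]₀ = [HSO₄⁻]₀ = C = 0.05 M. Second dissociation HSO₄⁻ ⇌ H⁺ + SO₄²⁻: let x = [SO₄²⁻]. Ka₂ = (C + x)·x / (C − x) = 1.05e-02 → x² + (C + Ka₂)·x − Ka₂·C = 0 → x² + 0.06050·x − 5.250e-04 = 0. x = (−0.06050 + √(0.06050² + 4 × 5.250e-04)) / 2 = 7.6982e-03 M. [H⁺] = C + x = 0.05 + 7.6982e-03 = 5.7698e-02 M. pH = -log(5.7698e-02) = 1.24.

pH = 1.24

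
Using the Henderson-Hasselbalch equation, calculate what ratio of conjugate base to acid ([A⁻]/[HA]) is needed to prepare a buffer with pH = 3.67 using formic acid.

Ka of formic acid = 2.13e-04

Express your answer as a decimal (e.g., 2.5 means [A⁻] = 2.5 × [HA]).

pKa = -log(2.13e-04) = 3.6716. pH = pKa + log([A⁻]/[HA]), so log([A⁻]/[HA]) = pH − pKa = 3.67 − 3.6716 = -0.0016. [A⁻]/[HA] = 10^(-0.0016) = 0.996

[A⁻]/[HA] = 0.996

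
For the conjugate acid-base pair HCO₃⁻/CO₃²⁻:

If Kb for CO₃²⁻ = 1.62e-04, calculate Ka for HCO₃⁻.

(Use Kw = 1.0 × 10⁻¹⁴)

For a conjugate pair Ka × Kb = Kw, so Ka = Kw/Kb = 1.0 × 10⁻¹⁴ / 1.62e-04 = 6.17e-11.

K_a = 6.17e-11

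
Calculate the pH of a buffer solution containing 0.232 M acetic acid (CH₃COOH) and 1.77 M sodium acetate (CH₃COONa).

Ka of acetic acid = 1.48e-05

pKa = -log(1.48e-05) = 4.83. pH = pKa + log([A⁻]/[HA]) = 4.83 + log(1.77/0.232)

pH = 5.71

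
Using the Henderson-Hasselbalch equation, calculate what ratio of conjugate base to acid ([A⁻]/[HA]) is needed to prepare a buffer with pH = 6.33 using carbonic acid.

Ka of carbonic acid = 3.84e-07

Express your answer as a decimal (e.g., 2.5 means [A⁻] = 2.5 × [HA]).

pKa = -log(3.84e-07) = 6.4157. pH = pKa + log([A⁻]/[HA]), so log([A⁻]/[HA]) = pH − pKa = 6.33 − 6.4157 = -0.0857. [A⁻]/[HA] = 10^(-0.0857) = 0.821

[A⁻]/[HA] = 0.821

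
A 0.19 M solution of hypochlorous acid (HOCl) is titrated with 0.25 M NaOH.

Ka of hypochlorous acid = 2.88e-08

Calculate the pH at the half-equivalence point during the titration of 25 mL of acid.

At half-equivalence [HA] = [A⁻], so Henderson-Hasselbalch gives pH = pKa = -log(2.88e-08) = 7.54.

pH = pKa = 7.54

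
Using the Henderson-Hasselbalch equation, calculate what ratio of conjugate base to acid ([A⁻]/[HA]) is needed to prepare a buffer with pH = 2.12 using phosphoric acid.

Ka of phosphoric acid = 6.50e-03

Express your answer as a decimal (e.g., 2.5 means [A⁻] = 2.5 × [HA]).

pKa = -log(6.50e-03) = 2.1871. pH = pKa + log([A⁻]/[HA]), so log([A⁻]/[HA]) = pH − pKa = 2.12 − 2.1871 = -0.0671. [A⁻]/[HA] = 10^(-0.0671) = 0.857

[A⁻]/[HA] = 0.857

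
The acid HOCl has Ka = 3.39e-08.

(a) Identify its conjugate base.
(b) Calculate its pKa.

(a) The conjugate base is formed by removing one H⁺ from HOCl, giving OCl⁻. (b) pKa = -log(Ka) = -log(3.39e-08) = 7.47.

Conjugate base: OCl⁻; pK_a = 7.47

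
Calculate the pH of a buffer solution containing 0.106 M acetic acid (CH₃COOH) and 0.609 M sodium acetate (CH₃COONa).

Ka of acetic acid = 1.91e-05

pKa = -log(1.91e-05) = 4.72. pH = pKa + log([A⁻]/[HA]) = 4.72 + log(0.609/0.106)

pH = 5.48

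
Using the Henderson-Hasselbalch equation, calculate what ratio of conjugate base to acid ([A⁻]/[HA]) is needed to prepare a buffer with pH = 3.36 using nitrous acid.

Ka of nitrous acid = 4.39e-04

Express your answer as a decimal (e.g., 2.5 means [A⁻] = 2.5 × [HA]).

pKa = -log(4.39e-04) = 3.3575. pH = pKa + log([A⁻]/[HA]), so log([A⁻]/[HA]) = pH − pKa = 3.36 − 3.3575 = 0.0025. [A⁻]/[HA] = 10^(0.0025) = 1.01

[A⁻]/[HA] = 1.01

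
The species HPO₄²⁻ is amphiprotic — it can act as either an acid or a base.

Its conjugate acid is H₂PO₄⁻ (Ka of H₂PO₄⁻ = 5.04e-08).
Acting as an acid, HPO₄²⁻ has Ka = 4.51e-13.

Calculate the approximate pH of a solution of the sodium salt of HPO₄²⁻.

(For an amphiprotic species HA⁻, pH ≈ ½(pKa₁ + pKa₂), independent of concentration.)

pKa₁ = -log(5.04e-08) = 7.30; pKa₂ = -log(4.51e-13) = 12.35. For an amphiprotic species, pH ≈ ½(pKa₁ + pKa₂) = ½(7.30 + 12.35) = 9.82.

pH = 9.82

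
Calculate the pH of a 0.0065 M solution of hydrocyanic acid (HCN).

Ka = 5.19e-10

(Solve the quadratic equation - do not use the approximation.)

x² + Ka×x - Ka×C = 0. Using quadratic formula: [H⁺] = 1.8364e-06

pH = 5.74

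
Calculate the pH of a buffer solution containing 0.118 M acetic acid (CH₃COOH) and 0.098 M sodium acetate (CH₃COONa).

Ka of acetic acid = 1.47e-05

pKa = -log(1.47e-05) = 4.83. pH = pKa + log([A⁻]/[HA]) = 4.83 + log(0.098/0.118)

pH = 4.75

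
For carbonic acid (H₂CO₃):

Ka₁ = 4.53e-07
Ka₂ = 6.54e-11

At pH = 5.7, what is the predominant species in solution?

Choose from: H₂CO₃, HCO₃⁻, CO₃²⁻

pKa₁ = 6.34, pKa₂ = 10.18. For a polyprotic acid the predominant species crosses at each pKa: below pKa_n the protonated form dominates, above it the deprotonated form does. At pH = 5.7, the predominant species is H₂CO₃.

H₂CO₃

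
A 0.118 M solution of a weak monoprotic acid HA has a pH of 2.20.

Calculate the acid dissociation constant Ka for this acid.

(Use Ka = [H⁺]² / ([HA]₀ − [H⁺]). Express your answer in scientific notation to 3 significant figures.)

[H⁺] = 10^(−pH) = 10^(−2.20) = 6.310e-03 M. For HA ⇌ H⁺ + A⁻, Ka = [H⁺][A⁻]/[HA] = [H⁺]² / ([HA]₀ − [H⁺]) = (6.310e-03)² / (0.118 − 6.310e-03) = 3.56e-04.

K_a = 3.56e-04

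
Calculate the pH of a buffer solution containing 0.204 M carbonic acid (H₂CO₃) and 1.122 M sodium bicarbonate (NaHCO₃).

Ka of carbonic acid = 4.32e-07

pKa = -log(4.32e-07) = 6.36. pH = pKa + log([A⁻]/[HA]) = 6.36 + log(1.122/0.204)

pH = 7.10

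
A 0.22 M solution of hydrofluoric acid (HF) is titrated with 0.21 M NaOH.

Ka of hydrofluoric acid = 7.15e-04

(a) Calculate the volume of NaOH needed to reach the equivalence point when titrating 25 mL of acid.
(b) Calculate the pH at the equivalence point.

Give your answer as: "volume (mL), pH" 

moles acid = 0.22 × 25/1000 = 0.0055 mol; V_base = moles/0.21 × 1000 = 26.2 mL. At equivalence only the conjugate base is present: [A⁻] = 0.0055/0.051 = 1.0744e-01 M. Kb = Kw/Ka = 1.40e-11; [OH⁻] = √(Kb × [A⁻]) = 1.2258e-06; pOH = 5.91; pH = 14 - pOH = 8.09.

V = 26.2 mL, pH = 8.09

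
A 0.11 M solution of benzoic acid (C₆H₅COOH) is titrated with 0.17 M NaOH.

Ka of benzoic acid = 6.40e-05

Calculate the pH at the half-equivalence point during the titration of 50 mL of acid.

At half-equivalence [HA] = [A⁻], so Henderson-Hasselbalch gives pH = pKa = -log(6.40e-05) = 4.19.

pH = pKa = 4.19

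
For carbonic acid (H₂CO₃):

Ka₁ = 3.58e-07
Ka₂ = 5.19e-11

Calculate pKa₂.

pKa₂ = -log(Ka₂) = -log(5.19e-11) = 10.28.

pK_{a2} = 10.28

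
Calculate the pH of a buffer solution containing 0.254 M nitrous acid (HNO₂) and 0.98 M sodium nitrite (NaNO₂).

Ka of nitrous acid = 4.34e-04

pKa = -log(4.34e-04) = 3.36. pH = pKa + log([A⁻]/[HA]) = 3.36 + log(0.98/0.254)

pH = 3.95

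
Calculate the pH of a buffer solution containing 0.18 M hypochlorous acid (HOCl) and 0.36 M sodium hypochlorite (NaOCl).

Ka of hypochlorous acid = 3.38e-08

pKa = -log(3.38e-08) = 7.47. pH = pKa + log([A⁻]/[HA]) = 7.47 + log(0.36/0.18)

pH = 7.77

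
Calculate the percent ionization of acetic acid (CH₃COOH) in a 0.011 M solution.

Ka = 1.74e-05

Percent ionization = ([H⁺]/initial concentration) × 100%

Using Ka equilibrium: x² + Ka×x - Ka×C = 0. Solving: [H⁺] = 4.2888e-04. Percent = (4.2888e-04/0.011) × 100

Percent ionization = 3.9%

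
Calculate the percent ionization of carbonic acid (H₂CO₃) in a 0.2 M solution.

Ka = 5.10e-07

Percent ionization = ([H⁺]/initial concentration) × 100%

Using Ka equilibrium: x² + Ka×x - Ka×C = 0. Solving: [H⁺] = 3.1912e-04. Percent = (3.1912e-04/0.2) × 100

Percent ionization = 0.16%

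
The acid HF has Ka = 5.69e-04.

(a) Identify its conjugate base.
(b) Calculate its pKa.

(a) The conjugate base is formed by removing one H⁺ from HF, giving F⁻. (b) pKa = -log(Ka) = -log(5.69e-04) = 3.24.

Conjugate base: F⁻; pK_a = 3.24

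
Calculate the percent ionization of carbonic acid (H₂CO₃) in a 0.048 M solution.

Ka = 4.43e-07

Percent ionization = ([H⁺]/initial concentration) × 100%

Using Ka equilibrium: x² + Ka×x - Ka×C = 0. Solving: [H⁺] = 1.4560e-04. Percent = (1.4560e-04/0.048) × 100

Percent ionization = 0.303%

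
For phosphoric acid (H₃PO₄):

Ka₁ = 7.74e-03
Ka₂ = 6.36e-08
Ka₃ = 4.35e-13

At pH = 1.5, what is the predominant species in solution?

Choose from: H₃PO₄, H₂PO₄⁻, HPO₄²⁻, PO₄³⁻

pKa₁ = 2.11, pKa₂ = 7.20, pKa₃ = 12.36. For a polyprotic acid the predominant species crosses at each pKa: below pKa_n the protonated form dominates, above it the deprotonated form does. At pH = 1.5, the predominant species is H₃PO₄.

H₃PO₄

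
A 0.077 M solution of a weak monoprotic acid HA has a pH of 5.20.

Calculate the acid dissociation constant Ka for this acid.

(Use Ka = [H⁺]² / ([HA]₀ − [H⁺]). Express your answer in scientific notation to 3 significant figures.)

[H⁺] = 10^(−pH) = 10^(−5.20) = 6.310e-06 M. For HA ⇌ H⁺ + A⁻, Ka = [H⁺][A⁻]/[HA] = [H⁺]² / ([HA]₀ − [H⁺]) = (6.310e-06)² / (0.077 − 6.310e-06) = 5.17e-10.

K_a = 5.17e-10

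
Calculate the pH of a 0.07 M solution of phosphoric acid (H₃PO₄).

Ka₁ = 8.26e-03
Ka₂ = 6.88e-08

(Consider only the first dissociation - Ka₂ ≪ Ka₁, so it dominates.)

First dissociation dominates. From Ka₁ = [H⁺][HA⁻]/[H₂A], x² + Ka₁·x − Ka₁·C = 0 with C = 0.07 M and Ka₁ = 8.26e-03. Solving: [H⁺] = (−Ka₁ + √(Ka₁² + 4·Ka₁·C)) / 2 = 2.0268e-02 M. pH = -log(2.0268e-02) = 1.69.

pH = 1.69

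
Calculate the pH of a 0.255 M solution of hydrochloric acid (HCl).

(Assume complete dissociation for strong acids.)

[H⁺] = 0.255 M for strong acid. pH = -log[H⁺] = -log(0.255)

pH = 0.59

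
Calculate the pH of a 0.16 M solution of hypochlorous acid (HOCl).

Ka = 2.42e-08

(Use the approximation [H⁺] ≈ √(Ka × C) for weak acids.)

[H⁺] = √(Ka × C) = √(2.42e-08 × 0.16) = 6.2225e-05. pH = -log(6.2225e-05)

pH = 4.21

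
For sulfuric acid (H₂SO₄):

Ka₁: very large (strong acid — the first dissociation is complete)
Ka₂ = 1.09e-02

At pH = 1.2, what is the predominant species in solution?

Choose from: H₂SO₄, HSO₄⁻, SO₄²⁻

The first dissociation is complete, so H₂SO₄ itself is never the predominant species in water; pKa₂ = -log(1.09e-02) = 1.96. For a polyprotic acid the predominant species crosses at each pKa: below pKa_n the protonated form dominates, above it the deprotonated form does. At pH = 1.2, the predominant species is HSO₄⁻.

HSO₄⁻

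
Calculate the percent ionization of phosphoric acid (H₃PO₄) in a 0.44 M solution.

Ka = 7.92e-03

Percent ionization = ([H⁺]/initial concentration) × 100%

Using Ka equilibrium: x² + Ka×x - Ka×C = 0. Solving: [H⁺] = 5.5205e-02. Percent = (5.5205e-02/0.44) × 100

Percent ionization = 12.5%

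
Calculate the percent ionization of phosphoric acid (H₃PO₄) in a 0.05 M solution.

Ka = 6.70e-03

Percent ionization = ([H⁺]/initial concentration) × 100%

Using Ka equilibrium: x² + Ka×x - Ka×C = 0. Solving: [H⁺] = 1.5257e-02. Percent = (1.5257e-02/0.05) × 100

Percent ionization = 30.5%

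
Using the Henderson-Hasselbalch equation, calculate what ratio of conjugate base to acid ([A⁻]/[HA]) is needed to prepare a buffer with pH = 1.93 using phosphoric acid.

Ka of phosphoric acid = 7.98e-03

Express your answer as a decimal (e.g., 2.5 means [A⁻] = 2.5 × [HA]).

pKa = -log(7.98e-03) = 2.0980. pH = pKa + log([A⁻]/[HA]), so log([A⁻]/[HA]) = pH − pKa = 1.93 − 2.0980 = -0.1680. [A⁻]/[HA] = 10^(-0.1680) = 0.679

[A⁻]/[HA] = 0.679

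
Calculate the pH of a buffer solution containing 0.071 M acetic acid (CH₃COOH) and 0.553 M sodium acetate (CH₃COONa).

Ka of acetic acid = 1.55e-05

pKa = -log(1.55e-05) = 4.81. pH = pKa + log([A⁻]/[HA]) = 4.81 + log(0.553/0.071)

pH = 5.70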